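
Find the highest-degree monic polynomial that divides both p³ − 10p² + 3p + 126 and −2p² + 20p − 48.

p − 6

Apply the Euclidean algorithm:
  p³ − 10p² + 3p + 126 = (−(1/2)p)(−2p² + 20p − 48) + (−21p + 126)
  −2p² + 20p − 48 = ((2/21)p − 8/21)(−21p + 126) + (0)
Last nonzero remainder: −21p + 126. Dividing through by −21 gives the monic gcd p − 6.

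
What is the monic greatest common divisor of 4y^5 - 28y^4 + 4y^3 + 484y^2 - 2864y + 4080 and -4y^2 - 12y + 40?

y^2 + 3y - 10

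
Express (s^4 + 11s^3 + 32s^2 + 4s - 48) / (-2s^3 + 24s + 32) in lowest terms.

Apply the Euclidean algorithm:
  s^4 + 11s^3 + 32s^2 + 4s - 48 = (-(1/2)s - 11/2)(-2s^3 + 24s + 32) + (44s^2 + 152s + 128)
  -2s^3 + 24s + 32 = (-(1/22)s + 19/121)(44s^2 + 152s + 128) + ((720/121)s + 1440/121)
  44s^2 + 152s + 128 = ((1331/180)s + 484/45)((720/121)s + 1440/121) + (0)
Last nonzero remainder: (720/121)s + 1440/121. Dividing through by 720/121 gives the monic gcd s + 2.
Cancel s + 2 from numerator and denominator to get the reduced form.

(-s^3 - 9s^2 - 14s + 24)/(2s^2 - 4s - 16)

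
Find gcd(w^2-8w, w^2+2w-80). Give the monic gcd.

w-8

By polynomial division,
  w^2-8w = (w^2+2w-80) + (-10w+80)
  w^2+2w-80 = (-(1/10)w-1)(-10w+80) + (0)
Last nonzero remainder: -10w+80. Dividing through by -10 gives the monic gcd w-8.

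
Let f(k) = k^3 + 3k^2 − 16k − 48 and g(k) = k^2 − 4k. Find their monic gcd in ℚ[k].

k − 4

Euclidean algorithm in ℚ[k]:
  k^3 + 3k^2 − 16k − 48 = (k + 7)(k^2 − 4k) + (12k − 48)
  k^2 − 4k = ((1/12)k)(12k − 48) + (0)
Last nonzero remainder: 12k − 48. Dividing through by 12 gives the monic gcd k − 4.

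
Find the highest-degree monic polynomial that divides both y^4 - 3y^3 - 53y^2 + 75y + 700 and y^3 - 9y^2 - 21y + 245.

By polynomial division,
  y^4 - 3y^3 - 53y^2 + 75y + 700 = (y + 6)(y^3 - 9y^2 - 21y + 245) + (22y^2 - 44y - 770)
  y^3 - 9y^2 - 21y + 245 = ((1/22)y - 7/22)(22y^2 - 44y - 770) + (0)
Last nonzero remainder: 22y^2 - 44y - 770. Dividing through by 22 gives the monic gcd y^2 - 2y - 35.

y^2 - 2y - 35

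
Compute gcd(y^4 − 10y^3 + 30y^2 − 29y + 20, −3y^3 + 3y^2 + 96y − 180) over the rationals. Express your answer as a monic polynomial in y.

y − 5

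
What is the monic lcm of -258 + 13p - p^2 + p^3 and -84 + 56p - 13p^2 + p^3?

By polynomial division,
  p^3 - p^2 + 13p - 258 = (p^3 - 13p^2 + 56p - 84) + (12p^2 - 43p - 174)
  p^3 - 13p^2 + 56p - 84 = ((1/12)p - 113/144)(12p^2 - 43p - 174) + ((5293/144)p - 5293/24)
  12p^2 - 43p - 174 = ((1728/5293)p + 4176/5293)((5293/144)p - 5293/24) + (0)
Last nonzero remainder: (5293/144)p - 5293/24. Dividing through by 5293/144 gives the monic gcd p - 6.
Then lcm(f, g) = f·g / gcd(f, g); expanding and making the result monic gives the answer.

-3612 + 1988p - 363p^2 + 34p^3 - 8p^4 + p^5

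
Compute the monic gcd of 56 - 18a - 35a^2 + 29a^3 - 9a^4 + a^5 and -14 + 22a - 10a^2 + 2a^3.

7 - 4a + a^2

By polynomial division,
  a^5 - 9a^4 + 29a^3 - 35a^2 - 18a + 56 = ((1/2)a^2 - 2a - 1)(2a^3 - 10a^2 + 22a - 14) + (6a^2 - 24a + 42)
  2a^3 - 10a^2 + 22a - 14 = ((1/3)a - 1/3)(6a^2 - 24a + 42) + (0)
Last nonzero remainder: 6a^2 - 24a + 42. Dividing through by 6 gives the monic gcd a^2 - 4a + 7.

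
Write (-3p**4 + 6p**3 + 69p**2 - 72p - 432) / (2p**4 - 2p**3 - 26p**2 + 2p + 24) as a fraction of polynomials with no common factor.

(-3p**2 + 3p + 36)/(2p**2 - 2)

Apply the Euclidean algorithm:
  -3p**4 + 6p**3 + 69p**2 - 72p - 432 = (-3/2)(2p**4 - 2p**3 - 26p**2 + 2p + 24) + (3p**3 + 30p**2 - 69p - 396)
  2p**4 - 2p**3 - 26p**2 + 2p + 24 = ((2/3)p - 22/3)(3p**3 + 30p**2 - 69p - 396) + (240p**2 - 240p - 2880)
  3p**3 + 30p**2 - 69p - 396 = ((1/80)p + 11/80)(240p**2 - 240p - 2880) + (0)
Last nonzero remainder: 240p**2 - 240p - 2880. Dividing through by 240 gives the monic gcd p**2 - p - 12.
Cancel p**2 - p - 12 from numerator and denominator to get the reduced form.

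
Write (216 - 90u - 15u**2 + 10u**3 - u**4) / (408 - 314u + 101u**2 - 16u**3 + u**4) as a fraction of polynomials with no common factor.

Euclidean algorithm in ℚ[u]:
  -u**4 + 10u**3 - 15u**2 - 90u + 216 = (-1)(u**4 - 16u**3 + 101u**2 - 314u + 408) + (-6u**3 + 86u**2 - 404u + 624)
  u**4 - 16u**3 + 101u**2 - 314u + 408 = (-(1/6)u + 5/18)(-6u**3 + 86u**2 - 404u + 624) + ((88/9)u**2 - (880/9)u + 704/3)
  -6u**3 + 86u**2 - 404u + 624 = (-(27/44)u + 117/44)((88/9)u**2 - (880/9)u + 704/3) + (0)
Last nonzero remainder: (88/9)u**2 - (880/9)u + 704/3. Dividing through by 88/9 gives the monic gcd u**2 - 10u + 24.
Cancel u**2 - 10u + 24 from numerator and denominator to get the reduced form.

(9 - u**2)/(17 - 6u + u**2)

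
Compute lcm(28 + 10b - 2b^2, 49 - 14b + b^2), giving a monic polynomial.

98 + 21b - 12b^2 + b^3

Euclidean algorithm in ℚ[b]:
  -2b^2 + 10b + 28 = (-2)(b^2 - 14b + 49) + (-18b + 126)
  b^2 - 14b + 49 = (-(1/18)b + 7/18)(-18b + 126) + (0)
Last nonzero remainder: -18b + 126. Dividing through by -18 gives the monic gcd b - 7.
Then lcm(f, g) = f·g / gcd(f, g); expanding and making the result monic gives the answer.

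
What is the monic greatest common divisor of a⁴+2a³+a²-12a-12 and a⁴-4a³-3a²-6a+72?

Euclidean algorithm in ℚ[a]:
  a⁴+2a³+a²-12a-12 = (a⁴-4a³-3a²-6a+72) + (6a³+4a²-6a-84)
  a⁴-4a³-3a²-6a+72 = ((1/6)a-7/9)(6a³+4a²-6a-84) + ((10/9)a²+(10/3)a+20/3)
  6a³+4a²-6a-84 = ((27/5)a-63/5)((10/9)a²+(10/3)a+20/3) + (0)
Last nonzero remainder: (10/9)a²+(10/3)a+20/3. Dividing through by 10/9 gives the monic gcd a²+3a+6.

a²+3a+6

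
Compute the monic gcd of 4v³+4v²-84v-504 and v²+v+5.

1

Euclidean algorithm in ℚ[v]:
  4v³+4v²-84v-504 = (4v)(v²+v+5) + (-104v-504)
  v²+v+5 = (-(1/104)v+25/676)(-104v-504) + (3995/169)
  -104v-504 = (-(17576/3995)v-85176/3995)(3995/169) + (0)
The last nonzero remainder is the constant 3995/169, so the polynomials are coprime and gcd = 1.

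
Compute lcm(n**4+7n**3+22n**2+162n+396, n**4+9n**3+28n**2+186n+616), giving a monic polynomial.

n**6+18n**5+127n**4+600n**3+2794n**2+8892n+11088

Repeated division with remainder:
  n**4+7n**3+22n**2+162n+396 = (n**4+9n**3+28n**2+186n+616) + (−2n**3−6n**2−24n−220)
  n**4+9n**3+28n**2+186n+616 = (−(1/2)n−3)(−2n**3−6n**2−24n−220) + (−2n**2+4n−44)
  −2n**3−6n**2−24n−220 = (n+5)(−2n**2+4n−44) + (0)
Last nonzero remainder: −2n**2+4n−44. Dividing through by −2 gives the monic gcd n**2−2n+22.
Then lcm(f, g) = f·g / gcd(f, g); expanding and making the result monic gives the answer.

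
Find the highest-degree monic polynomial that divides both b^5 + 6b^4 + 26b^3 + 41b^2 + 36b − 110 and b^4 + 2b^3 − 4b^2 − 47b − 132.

Apply the Euclidean algorithm:
  b^5 + 6b^4 + 26b^3 + 41b^2 + 36b − 110 = (b + 4)(b^4 + 2b^3 − 4b^2 − 47b − 132) + (22b^3 + 104b^2 + 356b + 418)
  b^4 + 2b^3 − 4b^2 − 47b − 132 = ((1/22)b − 15/121)(22b^3 + 104b^2 + 356b + 418) + (−(882/121)b^2 − (2646/121)b − 882/11)
  22b^3 + 104b^2 + 356b + 418 = (−(1331/441)b − 2299/441)(−(882/121)b^2 − (2646/121)b − 882/11) + (0)
Last nonzero remainder: −(882/121)b^2 − (2646/121)b − 882/11. Dividing through by −882/121 gives the monic gcd b^2 + 3b + 11.

b^2 + 3b + 11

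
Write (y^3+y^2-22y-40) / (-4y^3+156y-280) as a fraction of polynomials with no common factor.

(-y^2-6y-8)/(4y^2+20y-56)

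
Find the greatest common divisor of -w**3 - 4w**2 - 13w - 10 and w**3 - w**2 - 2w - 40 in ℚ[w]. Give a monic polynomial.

Apply the Euclidean algorithm:
  -w**3 - 4w**2 - 13w - 10 = (-1)(w**3 - w**2 - 2w - 40) + (-5w**2 - 15w - 50)
  w**3 - w**2 - 2w - 40 = (-(1/5)w + 4/5)(-5w**2 - 15w - 50) + (0)
Last nonzero remainder: -5w**2 - 15w - 50. Dividing through by -5 gives the monic gcd w**2 + 3w + 10.

w**2 + 3w + 10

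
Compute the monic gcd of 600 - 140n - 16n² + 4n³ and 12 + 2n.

Repeated division with remainder:
  4n³ - 16n² - 140n + 600 = (2n² - 20n + 50)(2n + 12) + (0)
Last nonzero remainder: 2n + 12. Dividing through by 2 gives the monic gcd n + 6.

6 + n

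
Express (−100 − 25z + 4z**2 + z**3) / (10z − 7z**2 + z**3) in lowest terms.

(20 + 9z + z**2)/(−2z + z**2)

Apply the Euclidean algorithm:
  z**3 + 4z**2 − 25z − 100 = (z**3 − 7z**2 + 10z) + (11z**2 − 35z − 100)
  z**3 − 7z**2 + 10z = ((1/11)z − 42/121)(11z**2 − 35z − 100) + ((840/121)z − 4200/121)
  11z**2 − 35z − 100 = ((1331/840)z + 121/42)((840/121)z − 4200/121) + (0)
Last nonzero remainder: (840/121)z − 4200/121. Dividing through by 840/121 gives the monic gcd z − 5.
Cancel z − 5 from numerator and denominator to get the reduced form.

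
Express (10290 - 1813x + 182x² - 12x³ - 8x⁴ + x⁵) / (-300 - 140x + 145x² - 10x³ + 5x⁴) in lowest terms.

(343 - 49x - 7x² + x³)/(-10 - 5x + 5x²)

Euclidean algorithm in ℚ[x]:
  x⁵ - 8x⁴ - 12x³ + 182x² - 1813x + 10290 = ((1/5)x - 6/5)(5x⁴ - 10x³ + 145x² - 140x - 300) + (-53x³ + 384x² - 1921x + 9930)
  5x⁴ - 10x³ + 145x² - 140x - 300 = (-(5/53)x - 1390/2809)(-53x³ + 384x² - 1921x + 9930) + ((432000/2809)x² - (432000/2809)x + 12960000/2809)
  -53x³ + 384x² - 1921x + 9930 = (-(148877/432000)x + 929779/432000)((432000/2809)x² - (432000/2809)x + 12960000/2809) + (0)
Last nonzero remainder: (432000/2809)x² - (432000/2809)x + 12960000/2809. Dividing through by 432000/2809 gives the monic gcd x² - x + 30.
Cancel x² - x + 30 from numerator and denominator to get the reduced form.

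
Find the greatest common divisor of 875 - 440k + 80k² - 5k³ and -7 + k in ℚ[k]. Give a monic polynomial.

-7 + k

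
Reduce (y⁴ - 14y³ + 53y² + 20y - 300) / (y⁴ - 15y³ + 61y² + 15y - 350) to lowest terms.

By polynomial division,
  y⁴ - 14y³ + 53y² + 20y - 300 = (y⁴ - 15y³ + 61y² + 15y - 350) + (y³ - 8y² + 5y + 50)
  y⁴ - 15y³ + 61y² + 15y - 350 = (y - 7)(y³ - 8y² + 5y + 50) + (0)
The last nonzero remainder y³ - 8y² + 5y + 50 is already monic.
Cancel y³ - 8y² + 5y + 50 from numerator and denominator to get the reduced form.

(y - 6)/(y - 7)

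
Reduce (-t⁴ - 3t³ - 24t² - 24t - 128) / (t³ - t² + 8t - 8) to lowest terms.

(-t² - 3t - 16)/(t - 1)

Euclidean algorithm in ℚ[t]:
  -t⁴ - 3t³ - 24t² - 24t - 128 = (-t - 4)(t³ - t² + 8t - 8) + (-20t² - 160)
  t³ - t² + 8t - 8 = (-(1/20)t + 1/20)(-20t² - 160) + (0)
Last nonzero remainder: -20t² - 160. Dividing through by -20 gives the monic gcd t² + 8.
Cancel t² + 8 from numerator and denominator to get the reduced form.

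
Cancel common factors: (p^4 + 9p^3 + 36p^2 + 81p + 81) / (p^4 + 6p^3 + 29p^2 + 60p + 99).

By polynomial division,
  p^4 + 9p^3 + 36p^2 + 81p + 81 = (p^4 + 6p^3 + 29p^2 + 60p + 99) + (3p^3 + 7p^2 + 21p - 18)
  p^4 + 6p^3 + 29p^2 + 60p + 99 = ((1/3)p + 11/9)(3p^3 + 7p^2 + 21p - 18) + ((121/9)p^2 + (121/3)p + 121)
  3p^3 + 7p^2 + 21p - 18 = ((27/121)p - 18/121)((121/9)p^2 + (121/3)p + 121) + (0)
Last nonzero remainder: (121/9)p^2 + (121/3)p + 121. Dividing through by 121/9 gives the monic gcd p^2 + 3p + 9.
Cancel p^2 + 3p + 9 from numerator and denominator to get the reduced form.

(p^2 + 6p + 9)/(p^2 + 3p + 11)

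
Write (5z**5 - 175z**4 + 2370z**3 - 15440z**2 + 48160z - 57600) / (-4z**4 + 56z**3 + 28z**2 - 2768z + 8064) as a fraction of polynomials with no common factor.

By polynomial division,
  5z**5 - 175z**4 + 2370z**3 - 15440z**2 + 48160z - 57600 = (-(5/4)z + 105/4)(-4z**4 + 56z**3 + 28z**2 - 2768z + 8064) + (935z**3 - 19635z**2 + 130900z - 269280)
  -4z**4 + 56z**3 + 28z**2 - 2768z + 8064 = (-(4/935)z - 28/935)(935z**3 - 19635z**2 + 130900z - 269280) + (0)
Last nonzero remainder: 935z**3 - 19635z**2 + 130900z - 269280. Dividing through by 935 gives the monic gcd z**3 - 21z**2 + 140z - 288.
Cancel z**3 - 21z**2 + 140z - 288 from numerator and denominator to get the reduced form.

(-5z**2 + 70z - 200)/(4z + 28)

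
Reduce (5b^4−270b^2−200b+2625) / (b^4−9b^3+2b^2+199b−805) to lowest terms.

(5b^2+10b−75)/(b^2−7b+23)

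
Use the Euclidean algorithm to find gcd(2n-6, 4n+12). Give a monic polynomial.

1

Euclidean algorithm in ℚ[n]:
  2n-6 = (1/2)(4n+12) + (-12)
  4n+12 = (-(1/3)n-1)(-12) + (0)
The last nonzero remainder is the constant -12, so the polynomials are coprime and gcd = 1.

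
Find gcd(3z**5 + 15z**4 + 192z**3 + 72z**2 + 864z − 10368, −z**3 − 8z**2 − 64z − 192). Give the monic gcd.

Apply the Euclidean algorithm:
  3z**5 + 15z**4 + 192z**3 + 72z**2 + 864z − 10368 = (−3z**2 + 9z − 72)(−z**3 − 8z**2 − 64z − 192) + (−504z**2 − 2016z − 24192)
  −z**3 − 8z**2 − 64z − 192 = ((1/504)z + 1/126)(−504z**2 − 2016z − 24192) + (0)
Last nonzero remainder: −504z**2 − 2016z − 24192. Dividing through by −504 gives the monic gcd z**2 + 4z + 48.

z**2 + 4z + 48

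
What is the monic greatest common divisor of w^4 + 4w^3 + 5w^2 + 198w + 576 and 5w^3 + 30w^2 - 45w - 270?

Repeated division with remainder:
  w^4 + 4w^3 + 5w^2 + 198w + 576 = ((1/5)w - 2/5)(5w^3 + 30w^2 - 45w - 270) + (26w^2 + 234w + 468)
  5w^3 + 30w^2 - 45w - 270 = ((5/26)w - 15/26)(26w^2 + 234w + 468) + (0)
Last nonzero remainder: 26w^2 + 234w + 468. Dividing through by 26 gives the monic gcd w^2 + 9w + 18.

w^2 + 9w + 18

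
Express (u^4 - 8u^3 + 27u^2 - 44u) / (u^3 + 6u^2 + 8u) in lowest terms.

By polynomial division,
  u^4 - 8u^3 + 27u^2 - 44u = (u - 14)(u^3 + 6u^2 + 8u) + (103u^2 + 68u)
  u^3 + 6u^2 + 8u = ((1/103)u + 550/10609)(103u^2 + 68u) + ((47472/10609)u)
  103u^2 + 68u = ((1092727/47472)u + 180353/11868)((47472/10609)u) + (0)
Last nonzero remainder: (47472/10609)u. Dividing through by 47472/10609 gives the monic gcd u.
Cancel u from numerator and denominator to get the reduced form.

(u^3 - 8u^2 + 27u - 44)/(u^2 + 6u + 8)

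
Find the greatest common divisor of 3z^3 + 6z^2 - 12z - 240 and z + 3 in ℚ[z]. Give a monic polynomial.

Euclidean algorithm in ℚ[z]:
  3z^3 + 6z^2 - 12z - 240 = (3z^2 - 3z - 3)(z + 3) + (-231)
  z + 3 = (-(1/231)z - 1/77)(-231) + (0)
The last nonzero remainder is the constant -231, so the polynomials are coprime and gcd = 1.

1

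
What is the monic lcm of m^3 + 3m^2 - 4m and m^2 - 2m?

Euclidean algorithm in ℚ[m]:
  m^3 + 3m^2 - 4m = (m + 5)(m^2 - 2m) + (6m)
  m^2 - 2m = ((1/6)m - 1/3)(6m) + (0)
Last nonzero remainder: 6m. Dividing through by 6 gives the monic gcd m.
Then lcm(f, g) = f·g / gcd(f, g); expanding and making the result monic gives the answer.

m^4 + m^3 - 10m^2 + 8m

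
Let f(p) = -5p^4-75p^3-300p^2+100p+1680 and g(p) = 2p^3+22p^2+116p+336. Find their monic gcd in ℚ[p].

p+6

Apply the Euclidean algorithm:
  -5p^4-75p^3-300p^2+100p+1680 = (-(5/2)p-10)(2p^3+22p^2+116p+336) + (210p^2+2100p+5040)
  2p^3+22p^2+116p+336 = ((1/105)p+1/105)(210p^2+2100p+5040) + (48p+288)
  210p^2+2100p+5040 = ((35/8)p+35/2)(48p+288) + (0)
Last nonzero remainder: 48p+288. Dividing through by 48 gives the monic gcd p+6.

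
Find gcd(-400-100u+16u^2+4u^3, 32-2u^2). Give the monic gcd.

4+u

Apply the Euclidean algorithm:
  4u^3+16u^2-100u-400 = (-2u-8)(-2u^2+32) + (-36u-144)
  -2u^2+32 = ((1/18)u-2/9)(-36u-144) + (0)
Last nonzero remainder: -36u-144. Dividing through by -36 gives the monic gcd u+4.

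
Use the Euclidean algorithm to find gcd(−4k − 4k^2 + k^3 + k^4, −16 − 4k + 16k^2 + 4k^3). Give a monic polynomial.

Euclidean algorithm in ℚ[k]:
  k^4 + k^3 − 4k^2 − 4k = ((1/4)k − 3/4)(4k^3 + 16k^2 − 4k − 16) + (9k^2 − 3k − 12)
  4k^3 + 16k^2 − 4k − 16 = ((4/9)k + 52/27)(9k^2 − 3k − 12) + ((64/9)k + 64/9)
  9k^2 − 3k − 12 = ((81/64)k − 27/16)((64/9)k + 64/9) + (0)
Last nonzero remainder: (64/9)k + 64/9. Dividing through by 64/9 gives the monic gcd k + 1.

1 + k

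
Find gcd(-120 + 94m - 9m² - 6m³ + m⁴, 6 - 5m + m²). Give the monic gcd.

6 - 5m + m²

By polynomial division,
  m⁴ - 6m³ - 9m² + 94m - 120 = (m² - m - 20)(m² - 5m + 6) + (0)
The last nonzero remainder m² - 5m + 6 is already monic.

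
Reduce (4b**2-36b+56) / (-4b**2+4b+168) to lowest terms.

(-b+2)/(b+6)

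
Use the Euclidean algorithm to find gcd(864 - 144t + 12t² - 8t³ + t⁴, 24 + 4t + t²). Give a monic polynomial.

By polynomial division,
  t⁴ - 8t³ + 12t² - 144t + 864 = (t² - 12t + 36)(t² + 4t + 24) + (0)
The last nonzero remainder t² + 4t + 24 is already monic.

24 + 4t + t²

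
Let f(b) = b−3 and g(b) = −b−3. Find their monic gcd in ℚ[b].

1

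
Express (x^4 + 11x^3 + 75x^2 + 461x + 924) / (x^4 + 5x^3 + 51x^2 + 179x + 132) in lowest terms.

By polynomial division,
  x^4 + 11x^3 + 75x^2 + 461x + 924 = (x^4 + 5x^3 + 51x^2 + 179x + 132) + (6x^3 + 24x^2 + 282x + 792)
  x^4 + 5x^3 + 51x^2 + 179x + 132 = ((1/6)x + 1/6)(6x^3 + 24x^2 + 282x + 792) + (0)
Last nonzero remainder: 6x^3 + 24x^2 + 282x + 792. Dividing through by 6 gives the monic gcd x^3 + 4x^2 + 47x + 132.
Cancel x^3 + 4x^2 + 47x + 132 from numerator and denominator to get the reduced form.

(x + 7)/(x + 1)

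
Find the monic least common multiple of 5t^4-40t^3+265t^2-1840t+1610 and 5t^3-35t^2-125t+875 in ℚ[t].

t^6-8t^5+28t^4-168t^3-1003t^2+9200t-8050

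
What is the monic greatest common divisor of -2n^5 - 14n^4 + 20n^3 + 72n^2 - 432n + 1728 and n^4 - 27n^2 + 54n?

n^2 + 3n - 18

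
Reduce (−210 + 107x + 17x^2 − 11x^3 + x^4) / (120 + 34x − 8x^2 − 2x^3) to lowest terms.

By polynomial division,
  x^4 − 11x^3 + 17x^2 + 107x − 210 = (−(1/2)x + 15/2)(−2x^3 − 8x^2 + 34x + 120) + (94x^2 − 88x − 1110)
  −2x^3 − 8x^2 + 34x + 120 = (−(1/47)x − 232/2209)(94x^2 − 88x − 1110) + ((2520/2209)x + 7560/2209)
  94x^2 − 88x − 1110 = ((103823/1260)x − 81733/252)((2520/2209)x + 7560/2209) + (0)
Last nonzero remainder: (2520/2209)x + 7560/2209. Dividing through by 2520/2209 gives the monic gcd x + 3.
Cancel x + 3 from numerator and denominator to get the reduced form.

(70 − 59x + 14x^2 − x^3)/(−40 + 2x + 2x^2)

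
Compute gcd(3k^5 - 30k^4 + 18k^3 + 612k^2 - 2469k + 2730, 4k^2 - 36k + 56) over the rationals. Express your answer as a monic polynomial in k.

k^2 - 9k + 14

By polynomial division,
  3k^5 - 30k^4 + 18k^3 + 612k^2 - 2469k + 2730 = ((3/4)k^3 - (3/4)k^2 - (51/4)k + 195/4)(4k^2 - 36k + 56) + (0)
Last nonzero remainder: 4k^2 - 36k + 56. Dividing through by 4 gives the monic gcd k^2 - 9k + 14.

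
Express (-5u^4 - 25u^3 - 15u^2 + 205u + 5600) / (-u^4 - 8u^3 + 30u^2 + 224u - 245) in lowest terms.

Apply the Euclidean algorithm:
  -5u^4 - 25u^3 - 15u^2 + 205u + 5600 = (5)(-u^4 - 8u^3 + 30u^2 + 224u - 245) + (15u^3 - 165u^2 - 915u + 6825)
  -u^4 - 8u^3 + 30u^2 + 224u - 245 = (-(1/15)u - 19/15)(15u^3 - 165u^2 - 915u + 6825) + (-240u^2 - 480u + 8400)
  15u^3 - 165u^2 - 915u + 6825 = (-(1/16)u + 13/16)(-240u^2 - 480u + 8400) + (0)
Last nonzero remainder: -240u^2 - 480u + 8400. Dividing through by -240 gives the monic gcd u^2 + 2u - 35.
Cancel u^2 + 2u - 35 from numerator and denominator to get the reduced form.

(5u^2 + 15u + 160)/(u^2 + 6u - 7)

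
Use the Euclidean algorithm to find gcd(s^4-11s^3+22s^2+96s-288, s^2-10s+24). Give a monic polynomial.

Repeated division with remainder:
  s^4-11s^3+22s^2+96s-288 = (s^2-s-12)(s^2-10s+24) + (0)
The last nonzero remainder s^2-10s+24 is already monic.

s^2-10s+24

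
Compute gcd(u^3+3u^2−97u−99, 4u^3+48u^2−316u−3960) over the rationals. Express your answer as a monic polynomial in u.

By polynomial division,
  u^3+3u^2−97u−99 = (1/4)(4u^3+48u^2−316u−3960) + (−9u^2−18u+891)
  4u^3+48u^2−316u−3960 = (−(4/9)u−40/9)(−9u^2−18u+891) + (0)
Last nonzero remainder: −9u^2−18u+891. Dividing through by −9 gives the monic gcd u^2+2u−99.

u^2+2u−99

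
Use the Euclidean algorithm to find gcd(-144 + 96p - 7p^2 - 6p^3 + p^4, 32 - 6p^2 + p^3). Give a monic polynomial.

Euclidean algorithm in ℚ[p]:
  p^4 - 6p^3 - 7p^2 + 96p - 144 = (p)(p^3 - 6p^2 + 32) + (-7p^2 + 64p - 144)
  p^3 - 6p^2 + 32 = (-(1/7)p - 22/49)(-7p^2 + 64p - 144) + ((400/49)p - 1600/49)
  -7p^2 + 64p - 144 = (-(343/400)p + 441/100)((400/49)p - 1600/49) + (0)
Last nonzero remainder: (400/49)p - 1600/49. Dividing through by 400/49 gives the monic gcd p - 4.

-4 + p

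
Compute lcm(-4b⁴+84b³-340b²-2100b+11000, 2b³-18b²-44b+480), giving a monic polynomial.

Apply the Euclidean algorithm:
  -4b⁴+84b³-340b²-2100b+11000 = (-2b+24)(2b³-18b²-44b+480) + (4b²-84b-520)
  2b³-18b²-44b+480 = ((1/2)b+6)(4b²-84b-520) + (720b+3600)
  4b²-84b-520 = ((1/180)b-13/90)(720b+3600) + (0)
Last nonzero remainder: 720b+3600. Dividing through by 720 gives the monic gcd b+5.
Then lcm(f, g) = f·g / gcd(f, g); expanding and making the result monic gives the answer.

b⁶-35b⁵+427b⁴-1673b³-6020b²+63700b-132000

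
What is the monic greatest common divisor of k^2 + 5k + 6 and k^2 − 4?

k + 2

Repeated division with remainder:
  k^2 + 5k + 6 = (k^2 − 4) + (5k + 10)
  k^2 − 4 = ((1/5)k − 2/5)(5k + 10) + (0)
Last nonzero remainder: 5k + 10. Dividing through by 5 gives the monic gcd k + 2.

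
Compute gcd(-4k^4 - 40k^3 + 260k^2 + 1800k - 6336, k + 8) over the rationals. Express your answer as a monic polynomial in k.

k + 8

Euclidean algorithm in ℚ[k]:
  -4k^4 - 40k^3 + 260k^2 + 1800k - 6336 = (-4k^3 - 8k^2 + 324k - 792)(k + 8) + (0)
The last nonzero remainder k + 8 is already monic.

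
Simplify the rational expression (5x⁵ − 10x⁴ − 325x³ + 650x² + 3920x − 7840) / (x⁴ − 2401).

Repeated division with remainder:
  5x⁵ − 10x⁴ − 325x³ + 650x² + 3920x − 7840 = (5x − 10)(x⁴ − 2401) + (−325x³ + 650x² + 15925x − 31850)
  x⁴ − 2401 = (−(1/325)x − 2/325)(−325x³ + 650x² + 15925x − 31850) + (53x² − 2597)
  −325x³ + 650x² + 15925x − 31850 = (−(325/53)x + 650/53)(53x² − 2597) + (0)
Last nonzero remainder: 53x² − 2597. Dividing through by 53 gives the monic gcd x² − 49.
Cancel x² − 49 from numerator and denominator to get the reduced form.

(5x³ − 10x² − 80x + 160)/(x² + 49)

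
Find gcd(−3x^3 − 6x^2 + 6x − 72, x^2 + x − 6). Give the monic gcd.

Euclidean algorithm in ℚ[x]:
  −3x^3 − 6x^2 + 6x − 72 = (−3x − 3)(x^2 + x − 6) + (−9x − 90)
  x^2 + x − 6 = (−(1/9)x + 1)(−9x − 90) + (84)
  −9x − 90 = (−(3/28)x − 15/14)(84) + (0)
The last nonzero remainder is the constant 84, so the polynomials are coprime and gcd = 1.

1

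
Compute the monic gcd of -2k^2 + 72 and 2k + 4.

Apply the Euclidean algorithm:
  -2k^2 + 72 = (-k + 2)(2k + 4) + (64)
  2k + 4 = ((1/32)k + 1/16)(64) + (0)
The last nonzero remainder is the constant 64, so the polynomials are coprime and gcd = 1.

1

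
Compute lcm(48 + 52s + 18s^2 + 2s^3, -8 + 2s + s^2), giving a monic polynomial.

-48 - 28s + 8s^2 + 7s^3 + s^4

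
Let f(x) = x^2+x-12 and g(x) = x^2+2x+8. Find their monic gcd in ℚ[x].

1

By polynomial division,
  x^2+x-12 = (x^2+2x+8) + (-x-20)
  x^2+2x+8 = (-x+18)(-x-20) + (368)
  -x-20 = (-(1/368)x-5/92)(368) + (0)
The last nonzero remainder is the constant 368, so the polynomials are coprime and gcd = 1.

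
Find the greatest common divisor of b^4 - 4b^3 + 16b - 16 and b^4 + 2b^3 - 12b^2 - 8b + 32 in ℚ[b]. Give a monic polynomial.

b^3 - 2b^2 - 4b + 8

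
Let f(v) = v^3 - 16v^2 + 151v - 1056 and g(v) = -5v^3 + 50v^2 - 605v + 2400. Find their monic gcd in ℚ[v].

By polynomial division,
  v^3 - 16v^2 + 151v - 1056 = (-1/5)(-5v^3 + 50v^2 - 605v + 2400) + (-6v^2 + 30v - 576)
  -5v^3 + 50v^2 - 605v + 2400 = ((5/6)v - 25/6)(-6v^2 + 30v - 576) + (0)
Last nonzero remainder: -6v^2 + 30v - 576. Dividing through by -6 gives the monic gcd v^2 - 5v + 96.

v^2 - 5v + 96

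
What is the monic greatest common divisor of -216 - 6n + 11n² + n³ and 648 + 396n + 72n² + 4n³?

54 + 15n + n²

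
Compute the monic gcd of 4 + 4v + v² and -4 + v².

2 + v

By polynomial division,
  v² + 4v + 4 = (v² - 4) + (4v + 8)
  v² - 4 = ((1/4)v - 1/2)(4v + 8) + (0)
Last nonzero remainder: 4v + 8. Dividing through by 4 gives the monic gcd v + 2.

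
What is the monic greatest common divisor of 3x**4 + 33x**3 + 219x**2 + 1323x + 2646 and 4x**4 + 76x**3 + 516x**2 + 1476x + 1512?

x**2 + 10x + 21

Repeated division with remainder:
  3x**4 + 33x**3 + 219x**2 + 1323x + 2646 = (3/4)(4x**4 + 76x**3 + 516x**2 + 1476x + 1512) + (-24x**3 - 168x**2 + 216x + 1512)
  4x**4 + 76x**3 + 516x**2 + 1476x + 1512 = (-(1/6)x - 2)(-24x**3 - 168x**2 + 216x + 1512) + (216x**2 + 2160x + 4536)
  -24x**3 - 168x**2 + 216x + 1512 = (-(1/9)x + 1/3)(216x**2 + 2160x + 4536) + (0)
Last nonzero remainder: 216x**2 + 2160x + 4536. Dividing through by 216 gives the monic gcd x**2 + 10x + 21.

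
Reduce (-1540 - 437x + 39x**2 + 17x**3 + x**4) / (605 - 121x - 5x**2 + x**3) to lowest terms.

By polynomial division,
  x**4 + 17x**3 + 39x**2 - 437x - 1540 = (x + 22)(x**3 - 5x**2 - 121x + 605) + (270x**2 + 1620x - 14850)
  x**3 - 5x**2 - 121x + 605 = ((1/270)x - 11/270)(270x**2 + 1620x - 14850) + (0)
Last nonzero remainder: 270x**2 + 1620x - 14850. Dividing through by 270 gives the monic gcd x**2 + 6x - 55.
Cancel x**2 + 6x - 55 from numerator and denominator to get the reduced form.

(28 + 11x + x**2)/(-11 + x)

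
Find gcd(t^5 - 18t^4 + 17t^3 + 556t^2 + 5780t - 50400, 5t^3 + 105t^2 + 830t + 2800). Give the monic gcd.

Repeated division with remainder:
  t^5 - 18t^4 + 17t^3 + 556t^2 + 5780t - 50400 = ((1/5)t^2 - (39/5)t + 134)(5t^3 + 105t^2 + 830t + 2800) + (-7600t^2 - 83600t - 425600)
  5t^3 + 105t^2 + 830t + 2800 = (-(1/1520)t - 1/152)(-7600t^2 - 83600t - 425600) + (0)
Last nonzero remainder: -7600t^2 - 83600t - 425600. Dividing through by -7600 gives the monic gcd t^2 + 11t + 56.

t^2 + 11t + 56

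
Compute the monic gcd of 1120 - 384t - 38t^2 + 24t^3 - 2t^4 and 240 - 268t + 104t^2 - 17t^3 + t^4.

Repeated division with remainder:
  -2t^4 + 24t^3 - 38t^2 - 384t + 1120 = (-2)(t^4 - 17t^3 + 104t^2 - 268t + 240) + (-10t^3 + 170t^2 - 920t + 1600)
  t^4 - 17t^3 + 104t^2 - 268t + 240 = (-(1/10)t)(-10t^3 + 170t^2 - 920t + 1600) + (12t^2 - 108t + 240)
  -10t^3 + 170t^2 - 920t + 1600 = (-(5/6)t + 20/3)(12t^2 - 108t + 240) + (0)
Last nonzero remainder: 12t^2 - 108t + 240. Dividing through by 12 gives the monic gcd t^2 - 9t + 20.

20 - 9t + t^2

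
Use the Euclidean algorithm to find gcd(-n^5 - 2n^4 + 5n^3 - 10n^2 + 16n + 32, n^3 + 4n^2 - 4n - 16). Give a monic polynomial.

n^2 + 2n - 8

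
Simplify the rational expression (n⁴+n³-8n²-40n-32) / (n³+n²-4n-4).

Repeated division with remainder:
  n⁴+n³-8n²-40n-32 = (n)(n³+n²-4n-4) + (-4n²-36n-32)
  n³+n²-4n-4 = (-(1/4)n+2)(-4n²-36n-32) + (60n+60)
  -4n²-36n-32 = (-(1/15)n-8/15)(60n+60) + (0)
Last nonzero remainder: 60n+60. Dividing through by 60 gives the monic gcd n+1.
Cancel n+1 from numerator and denominator to get the reduced form.

(n³-8n-32)/(n²-4)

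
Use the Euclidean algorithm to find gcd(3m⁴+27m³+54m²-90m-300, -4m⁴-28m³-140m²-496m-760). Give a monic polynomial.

m²+6m+10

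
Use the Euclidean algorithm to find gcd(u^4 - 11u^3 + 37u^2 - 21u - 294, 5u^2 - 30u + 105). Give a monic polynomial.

Repeated division with remainder:
  u^4 - 11u^3 + 37u^2 - 21u - 294 = ((1/5)u^2 - u - 14/5)(5u^2 - 30u + 105) + (0)
Last nonzero remainder: 5u^2 - 30u + 105. Dividing through by 5 gives the monic gcd u^2 - 6u + 21.

u^2 - 6u + 21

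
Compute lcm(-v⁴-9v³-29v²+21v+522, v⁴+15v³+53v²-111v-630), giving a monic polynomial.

Repeated division with remainder:
  -v⁴-9v³-29v²+21v+522 = (-1)(v⁴+15v³+53v²-111v-630) + (6v³+24v²-90v-108)
  v⁴+15v³+53v²-111v-630 = ((1/6)v+11/6)(6v³+24v²-90v-108) + (24v²+72v-432)
  6v³+24v²-90v-108 = ((1/4)v+1/4)(24v²+72v-432) + (0)
Last nonzero remainder: 24v²+72v-432. Dividing through by 24 gives the monic gcd v²+3v-18.
Then lcm(f, g) = f·g / gcd(f, g); expanding and making the result monic gives the answer.

v⁶+21v⁵+172v⁴+642v³+241v²-6999v-18270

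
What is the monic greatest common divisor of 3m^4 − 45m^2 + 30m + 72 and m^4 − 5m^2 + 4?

Euclidean algorithm in ℚ[m]:
  3m^4 − 45m^2 + 30m + 72 = (3)(m^4 − 5m^2 + 4) + (−30m^2 + 30m + 60)
  m^4 − 5m^2 + 4 = (−(1/30)m^2 − (1/30)m + 1/15)(−30m^2 + 30m + 60) + (0)
Last nonzero remainder: −30m^2 + 30m + 60. Dividing through by −30 gives the monic gcd m^2 − m − 2.

m^2 − m − 2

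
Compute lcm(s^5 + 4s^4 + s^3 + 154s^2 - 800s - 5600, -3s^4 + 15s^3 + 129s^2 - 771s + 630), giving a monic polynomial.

Repeated division with remainder:
  s^5 + 4s^4 + s^3 + 154s^2 - 800s - 5600 = (-(1/3)s - 3)(-3s^4 + 15s^3 + 129s^2 - 771s + 630) + (89s^3 + 284s^2 - 2903s - 3710)
  -3s^4 + 15s^3 + 129s^2 - 771s + 630 = (-(3/89)s + 2187/7921)(89s^3 + 284s^2 - 2903s - 3710) + (-(374400/7921)s^2 - (748800/7921)s + 13104000/7921)
  89s^3 + 284s^2 - 2903s - 3710 = (-(704969/374400)s - 419813/187200)(-(374400/7921)s^2 - (748800/7921)s + 13104000/7921) + (0)
Last nonzero remainder: -(374400/7921)s^2 - (748800/7921)s + 13104000/7921. Dividing through by -374400/7921 gives the monic gcd s^2 + 2s - 35.
Then lcm(f, g) = f·g / gcd(f, g); expanding and making the result monic gives the answer.

s^7 - 3s^6 - 21s^5 + 171s^4 - 1872s^3 + 924s^2 + 34400s - 33600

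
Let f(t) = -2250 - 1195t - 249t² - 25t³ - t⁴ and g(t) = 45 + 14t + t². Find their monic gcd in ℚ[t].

Repeated division with remainder:
  -t⁴ - 25t³ - 249t² - 1195t - 2250 = (-t² - 11t - 50)(t² + 14t + 45) + (0)
The last nonzero remainder t² + 14t + 45 is already monic.

45 + 14t + t²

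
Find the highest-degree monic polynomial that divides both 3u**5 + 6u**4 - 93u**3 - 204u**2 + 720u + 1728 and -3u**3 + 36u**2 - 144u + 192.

By polynomial division,
  3u**5 + 6u**4 - 93u**3 - 204u**2 + 720u + 1728 = (-u**2 - 14u - 89)(-3u**3 + 36u**2 - 144u + 192) + (1176u**2 - 9408u + 18816)
  -3u**3 + 36u**2 - 144u + 192 = (-(1/392)u + 1/98)(1176u**2 - 9408u + 18816) + (0)
Last nonzero remainder: 1176u**2 - 9408u + 18816. Dividing through by 1176 gives the monic gcd u**2 - 8u + 16.

u**2 - 8u + 16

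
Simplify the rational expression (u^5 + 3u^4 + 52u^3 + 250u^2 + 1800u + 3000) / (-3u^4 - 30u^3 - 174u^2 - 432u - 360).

(-u^2 + 5u - 50)/(3u + 6)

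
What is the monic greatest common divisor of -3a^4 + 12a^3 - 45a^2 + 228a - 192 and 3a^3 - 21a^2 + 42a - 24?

Repeated division with remainder:
  -3a^4 + 12a^3 - 45a^2 + 228a - 192 = (-a - 3)(3a^3 - 21a^2 + 42a - 24) + (-66a^2 + 330a - 264)
  3a^3 - 21a^2 + 42a - 24 = (-(1/22)a + 1/11)(-66a^2 + 330a - 264) + (0)
Last nonzero remainder: -66a^2 + 330a - 264. Dividing through by -66 gives the monic gcd a^2 - 5a + 4.

a^2 - 5a + 4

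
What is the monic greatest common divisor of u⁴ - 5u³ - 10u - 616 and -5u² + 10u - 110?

u² - 2u + 22

Repeated division with remainder:
  u⁴ - 5u³ - 10u - 616 = (-(1/5)u² + (3/5)u + 28/5)(-5u² + 10u - 110) + (0)
Last nonzero remainder: -5u² + 10u - 110. Dividing through by -5 gives the monic gcd u² - 2u + 22.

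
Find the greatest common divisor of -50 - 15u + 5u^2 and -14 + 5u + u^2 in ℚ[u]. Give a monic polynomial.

By polynomial division,
  5u^2 - 15u - 50 = (5)(u^2 + 5u - 14) + (-40u + 20)
  u^2 + 5u - 14 = (-(1/40)u - 11/80)(-40u + 20) + (-45/4)
  -40u + 20 = ((32/9)u - 16/9)(-45/4) + (0)
The last nonzero remainder is the constant -45/4, so the polynomials are coprime and gcd = 1.

1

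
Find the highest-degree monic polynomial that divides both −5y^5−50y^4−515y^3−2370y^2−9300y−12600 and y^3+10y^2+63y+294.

Euclidean algorithm in ℚ[y]:
  −5y^5−50y^4−515y^3−2370y^2−9300y−12600 = (−5y^2−200)(y^3+10y^2+63y+294) + (1100y^2+3300y+46200)
  y^3+10y^2+63y+294 = ((1/1100)y+7/1100)(1100y^2+3300y+46200) + (0)
Last nonzero remainder: 1100y^2+3300y+46200. Dividing through by 1100 gives the monic gcd y^2+3y+42.

y^2+3y+42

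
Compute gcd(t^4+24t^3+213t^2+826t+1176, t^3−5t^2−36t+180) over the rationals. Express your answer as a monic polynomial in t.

t+6

Euclidean algorithm in ℚ[t]:
  t^4+24t^3+213t^2+826t+1176 = (t+29)(t^3−5t^2−36t+180) + (394t^2+1690t−4044)
  t^3−5t^2−36t+180 = ((1/394)t−915/38809)(394t^2+1690t−4044) + ((547560/38809)t+3285360/38809)
  394t^2+1690t−4044 = ((7645373/273780)t−13078633/273780)((547560/38809)t+3285360/38809) + (0)
Last nonzero remainder: (547560/38809)t+3285360/38809. Dividing through by 547560/38809 gives the monic gcd t+6.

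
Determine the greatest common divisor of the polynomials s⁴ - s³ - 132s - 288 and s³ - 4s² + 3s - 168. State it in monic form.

s² + 3s + 24

Euclidean algorithm in ℚ[s]:
  s⁴ - s³ - 132s - 288 = (s + 3)(s³ - 4s² + 3s - 168) + (9s² + 27s + 216)
  s³ - 4s² + 3s - 168 = ((1/9)s - 7/9)(9s² + 27s + 216) + (0)
Last nonzero remainder: 9s² + 27s + 216. Dividing through by 9 gives the monic gcd s² + 3s + 24.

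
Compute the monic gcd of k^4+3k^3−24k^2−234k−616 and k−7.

Euclidean algorithm in ℚ[k]:
  k^4+3k^3−24k^2−234k−616 = (k^3+10k^2+46k+88)(k−7) + (0)
The last nonzero remainder k−7 is already monic.

k−7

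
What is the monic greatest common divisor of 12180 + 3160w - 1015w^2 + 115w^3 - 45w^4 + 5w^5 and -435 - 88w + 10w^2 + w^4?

Euclidean algorithm in ℚ[w]:
  5w^5 - 45w^4 + 115w^3 - 1015w^2 + 3160w + 12180 = (5w - 45)(w^4 + 10w^2 - 88w - 435) + (65w^3 - 125w^2 + 1375w - 7395)
  w^4 + 10w^2 - 88w - 435 = ((1/65)w + 5/169)(65w^3 - 125w^2 + 1375w - 7395) + (-(1260/169)w^2 - (2520/169)w - 36540/169)
  65w^3 - 125w^2 + 1375w - 7395 = (-(2197/252)w + 2873/84)(-(1260/169)w^2 - (2520/169)w - 36540/169) + (0)
Last nonzero remainder: -(1260/169)w^2 - (2520/169)w - 36540/169. Dividing through by -1260/169 gives the monic gcd w^2 + 2w + 29.

29 + 2w + w^2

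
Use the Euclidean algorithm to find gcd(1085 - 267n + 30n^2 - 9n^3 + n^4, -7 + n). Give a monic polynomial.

By polynomial division,
  n^4 - 9n^3 + 30n^2 - 267n + 1085 = (n^3 - 2n^2 + 16n - 155)(n - 7) + (0)
The last nonzero remainder n - 7 is already monic.

-7 + n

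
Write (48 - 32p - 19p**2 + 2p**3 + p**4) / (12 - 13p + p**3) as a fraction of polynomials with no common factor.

(-12 - p + p**2)/(-3 + p)

Apply the Euclidean algorithm:
  p**4 + 2p**3 - 19p**2 - 32p + 48 = (p + 2)(p**3 - 13p + 12) + (-6p**2 - 18p + 24)
  p**3 - 13p + 12 = (-(1/6)p + 1/2)(-6p**2 - 18p + 24) + (0)
Last nonzero remainder: -6p**2 - 18p + 24. Dividing through by -6 gives the monic gcd p**2 + 3p - 4.
Cancel p**2 + 3p - 4 from numerator and denominator to get the reduced form.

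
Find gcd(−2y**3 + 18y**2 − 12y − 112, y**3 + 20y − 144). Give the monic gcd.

y − 4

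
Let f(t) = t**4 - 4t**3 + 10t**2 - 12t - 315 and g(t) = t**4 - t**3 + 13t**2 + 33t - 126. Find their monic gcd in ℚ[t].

t**3 + t**2 + 15t + 63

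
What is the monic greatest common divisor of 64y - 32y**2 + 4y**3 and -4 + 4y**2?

1

By polynomial division,
  4y**3 - 32y**2 + 64y = (y - 8)(4y**2 - 4) + (68y - 32)
  4y**2 - 4 = ((1/17)y + 8/289)(68y - 32) + (-900/289)
  68y - 32 = (-(4913/225)y + 2312/225)(-900/289) + (0)
The last nonzero remainder is the constant -900/289, so the polynomials are coprime and gcd = 1.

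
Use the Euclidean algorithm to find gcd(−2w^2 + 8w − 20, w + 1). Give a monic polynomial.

Euclidean algorithm in ℚ[w]:
  −2w^2 + 8w − 20 = (−2w + 10)(w + 1) + (−30)
  w + 1 = (−(1/30)w − 1/30)(−30) + (0)
The last nonzero remainder is the constant −30, so the polynomials are coprime and gcd = 1.

1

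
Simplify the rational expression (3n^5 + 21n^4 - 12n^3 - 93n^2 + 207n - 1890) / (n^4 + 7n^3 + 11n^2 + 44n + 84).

(3n^2 + 6n - 45)/(n + 2)

Repeated division with remainder:
  3n^5 + 21n^4 - 12n^3 - 93n^2 + 207n - 1890 = (3n)(n^4 + 7n^3 + 11n^2 + 44n + 84) + (-45n^3 - 225n^2 - 45n - 1890)
  n^4 + 7n^3 + 11n^2 + 44n + 84 = (-(1/45)n - 2/45)(-45n^3 - 225n^2 - 45n - 1890) + (0)
Last nonzero remainder: -45n^3 - 225n^2 - 45n - 1890. Dividing through by -45 gives the monic gcd n^3 + 5n^2 + n + 42.
Cancel n^3 + 5n^2 + n + 42 from numerator and denominator to get the reduced form.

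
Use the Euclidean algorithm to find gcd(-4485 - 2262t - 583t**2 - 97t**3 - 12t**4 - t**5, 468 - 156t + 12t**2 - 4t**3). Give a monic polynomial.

Repeated division with remainder:
  -t**5 - 12t**4 - 97t**3 - 583t**2 - 2262t - 4485 = ((1/4)t**2 + (15/4)t + 103/4)(-4t**3 + 12t**2 - 156t + 468) + (-424t**2 - 16536)
  -4t**3 + 12t**2 - 156t + 468 = ((1/106)t - 3/106)(-424t**2 - 16536) + (0)
Last nonzero remainder: -424t**2 - 16536. Dividing through by -424 gives the monic gcd t**2 + 39.

39 + t**2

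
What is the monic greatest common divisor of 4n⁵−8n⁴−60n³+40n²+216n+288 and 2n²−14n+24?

Apply the Euclidean algorithm:
  4n⁵−8n⁴−60n³+40n²+216n+288 = (2n³+10n²+16n+12)(2n²−14n+24) + (0)
Last nonzero remainder: 2n²−14n+24. Dividing through by 2 gives the monic gcd n²−7n+12.

n²−7n+12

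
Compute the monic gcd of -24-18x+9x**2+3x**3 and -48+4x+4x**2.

4+x

Repeated division with remainder:
  3x**3+9x**2-18x-24 = ((3/4)x+3/2)(4x**2+4x-48) + (12x+48)
  4x**2+4x-48 = ((1/3)x-1)(12x+48) + (0)
Last nonzero remainder: 12x+48. Dividing through by 12 gives the monic gcd x+4.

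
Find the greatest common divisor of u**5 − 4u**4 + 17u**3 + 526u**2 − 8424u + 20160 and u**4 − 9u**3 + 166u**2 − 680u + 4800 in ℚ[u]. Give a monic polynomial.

u**2 − 4u + 96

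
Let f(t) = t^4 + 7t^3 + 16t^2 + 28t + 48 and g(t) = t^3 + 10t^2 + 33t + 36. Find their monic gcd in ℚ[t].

t^2 + 7t + 12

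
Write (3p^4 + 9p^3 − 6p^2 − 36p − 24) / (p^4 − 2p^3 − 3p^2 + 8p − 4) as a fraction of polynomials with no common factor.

(3p^2 + 9p + 6)/(p^2 − 2p + 1)

By polynomial division,
  3p^4 + 9p^3 − 6p^2 − 36p − 24 = (3)(p^4 − 2p^3 − 3p^2 + 8p − 4) + (15p^3 + 3p^2 − 60p − 12)
  p^4 − 2p^3 − 3p^2 + 8p − 4 = ((1/15)p − 11/75)(15p^3 + 3p^2 − 60p − 12) + ((36/25)p^2 − 144/25)
  15p^3 + 3p^2 − 60p − 12 = ((125/12)p + 25/12)((36/25)p^2 − 144/25) + (0)
Last nonzero remainder: (36/25)p^2 − 144/25. Dividing through by 36/25 gives the monic gcd p^2 − 4.
Cancel p^2 − 4 from numerator and denominator to get the reduced form.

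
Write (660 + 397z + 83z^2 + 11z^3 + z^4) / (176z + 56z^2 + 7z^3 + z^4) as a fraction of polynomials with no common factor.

(15 + 8z + z^2)/(4z + z^2)

Repeated division with remainder:
  z^4 + 11z^3 + 83z^2 + 397z + 660 = (z^4 + 7z^3 + 56z^2 + 176z) + (4z^3 + 27z^2 + 221z + 660)
  z^4 + 7z^3 + 56z^2 + 176z = ((1/4)z + 1/16)(4z^3 + 27z^2 + 221z + 660) + (-(15/16)z^2 - (45/16)z - 165/4)
  4z^3 + 27z^2 + 221z + 660 = (-(64/15)z - 16)(-(15/16)z^2 - (45/16)z - 165/4) + (0)
Last nonzero remainder: -(15/16)z^2 - (45/16)z - 165/4. Dividing through by -15/16 gives the monic gcd z^2 + 3z + 44.
Cancel z^2 + 3z + 44 from numerator and denominator to get the reduced form.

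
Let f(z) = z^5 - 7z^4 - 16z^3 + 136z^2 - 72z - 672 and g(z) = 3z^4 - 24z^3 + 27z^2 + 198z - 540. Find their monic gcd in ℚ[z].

z^2 - 6z + 12

Apply the Euclidean algorithm:
  z^5 - 7z^4 - 16z^3 + 136z^2 - 72z - 672 = ((1/3)z + 1/3)(3z^4 - 24z^3 + 27z^2 + 198z - 540) + (-17z^3 + 61z^2 + 42z - 492)
  3z^4 - 24z^3 + 27z^2 + 198z - 540 = (-(3/17)z + 225/289)(-17z^3 + 61z^2 + 42z - 492) + (-(3780/289)z^2 + (22680/289)z - 45360/289)
  -17z^3 + 61z^2 + 42z - 492 = ((4913/3780)z + 11849/3780)(-(3780/289)z^2 + (22680/289)z - 45360/289) + (0)
Last nonzero remainder: -(3780/289)z^2 + (22680/289)z - 45360/289. Dividing through by -3780/289 gives the monic gcd z^2 - 6z + 12.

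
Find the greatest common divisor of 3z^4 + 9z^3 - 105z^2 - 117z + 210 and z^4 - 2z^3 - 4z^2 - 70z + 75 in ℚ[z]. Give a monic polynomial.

By polynomial division,
  3z^4 + 9z^3 - 105z^2 - 117z + 210 = (3)(z^4 - 2z^3 - 4z^2 - 70z + 75) + (15z^3 - 93z^2 + 93z - 15)
  z^4 - 2z^3 - 4z^2 - 70z + 75 = ((1/15)z + 7/25)(15z^3 - 93z^2 + 93z - 15) + ((396/25)z^2 - (2376/25)z + 396/5)
  15z^3 - 93z^2 + 93z - 15 = ((125/132)z - 25/132)((396/25)z^2 - (2376/25)z + 396/5) + (0)
Last nonzero remainder: (396/25)z^2 - (2376/25)z + 396/5. Dividing through by 396/25 gives the monic gcd z^2 - 6z + 5.

z^2 - 6z + 5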